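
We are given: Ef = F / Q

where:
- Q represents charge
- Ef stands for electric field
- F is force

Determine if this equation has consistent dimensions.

Yes

Q (charge) has dimensions [I T].
Ef (electric field) has dimensions [I^-1 L M T^-3].
F (force) has dimensions [L M T^-2].

Left side: [I^-1 L M T^-3]
Right side: [I^-1 L M T^-3]

Both sides have the same dimensions, so the equation is dimensionally consistent.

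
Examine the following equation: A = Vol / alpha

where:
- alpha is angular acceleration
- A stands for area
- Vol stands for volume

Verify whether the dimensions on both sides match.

No

alpha (angular acceleration) has dimensions [T^-2].
A (area) has dimensions [L^2].
Vol (volume) has dimensions [L^3].

Left side: [L^2]
Right side: [L^3 T^2]

The two sides have different dimensions, so the equation is NOT dimensionally consistent.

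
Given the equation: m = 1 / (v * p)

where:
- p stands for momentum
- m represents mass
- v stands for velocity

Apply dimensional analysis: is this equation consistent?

No

p (momentum) has dimensions [L M T^-1].
m (mass) has dimensions [M].
v (velocity) has dimensions [L T^-1].

Left side: [M]
Right side: [L^-2 M^-1 T^2]

The two sides have different dimensions, so the equation is NOT dimensionally consistent.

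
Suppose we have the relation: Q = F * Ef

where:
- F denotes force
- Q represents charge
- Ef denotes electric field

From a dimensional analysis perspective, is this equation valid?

No

F (force) has dimensions [L M T^-2].
Q (charge) has dimensions [I T].
Ef (electric field) has dimensions [I^-1 L M T^-3].

Left side: [I T]
Right side: [I^-1 L^2 M^2 T^-5]

The two sides have different dimensions, so the equation is NOT dimensionally consistent.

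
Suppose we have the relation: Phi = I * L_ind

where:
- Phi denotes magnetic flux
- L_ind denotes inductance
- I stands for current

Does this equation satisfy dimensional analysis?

Yes

Phi (magnetic flux) has dimensions [I^-1 L^2 M T^-2].
L_ind (inductance) has dimensions [I^-2 L^2 M T^-2].
I (current) has dimensions [I].

Left side: [I^-1 L^2 M T^-2]
Right side: [I^-1 L^2 M T^-2]

Both sides have the same dimensions, so the equation is dimensionally consistent.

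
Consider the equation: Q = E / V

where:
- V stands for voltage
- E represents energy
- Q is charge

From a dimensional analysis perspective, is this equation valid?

Yes

V (voltage) has dimensions [I^-1 L^2 M T^-3].
E (energy) has dimensions [L^2 M T^-2].
Q (charge) has dimensions [I T].

Left side: [I T]
Right side: [I T]

Both sides have the same dimensions, so the equation is dimensionally consistent.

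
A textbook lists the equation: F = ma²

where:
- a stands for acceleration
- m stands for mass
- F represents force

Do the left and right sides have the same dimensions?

No

a (acceleration) has dimensions [L T^-2].
m (mass) has dimensions [M].
F (force) has dimensions [L M T^-2].

Left side: [L M T^-2]
Right side: [L^2 M T^-4]

The two sides have different dimensions, so the equation is NOT dimensionally consistent.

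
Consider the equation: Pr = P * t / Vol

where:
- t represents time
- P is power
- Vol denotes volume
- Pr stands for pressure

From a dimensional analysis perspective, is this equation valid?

Yes

t (time) has dimensions [T].
P (power) has dimensions [L^2 M T^-3].
Vol (volume) has dimensions [L^3].
Pr (pressure) has dimensions [L^-1 M T^-2].

Left side: [L^-1 M T^-2]
Right side: [L^-1 M T^-2]

Both sides have the same dimensions, so the equation is dimensionally consistent.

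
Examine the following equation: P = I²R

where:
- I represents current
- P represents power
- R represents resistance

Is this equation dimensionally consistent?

Yes

I (current) has dimensions [I].
P (power) has dimensions [L^2 M T^-3].
R (resistance) has dimensions [I^-2 L^2 M T^-3].

Left side: [L^2 M T^-3]
Right side: [L^2 M T^-3]

Both sides have the same dimensions, so the equation is dimensionally consistent.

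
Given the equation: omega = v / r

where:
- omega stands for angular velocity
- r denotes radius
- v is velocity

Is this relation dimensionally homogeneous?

Yes

omega (angular velocity) has dimensions [T^-1].
r (radius) has dimensions [L].
v (velocity) has dimensions [L T^-1].

Left side: [T^-1]
Right side: [T^-1]

Both sides have the same dimensions, so the equation is dimensionally consistent.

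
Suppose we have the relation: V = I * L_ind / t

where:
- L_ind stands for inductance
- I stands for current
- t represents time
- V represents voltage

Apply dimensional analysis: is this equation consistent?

Yes

L_ind (inductance) has dimensions [I^-2 L^2 M T^-2].
I (current) has dimensions [I].
t (time) has dimensions [T].
V (voltage) has dimensions [I^-1 L^2 M T^-3].

Left side: [I^-1 L^2 M T^-3]
Right side: [I^-1 L^2 M T^-3]

Both sides have the same dimensions, so the equation is dimensionally consistent.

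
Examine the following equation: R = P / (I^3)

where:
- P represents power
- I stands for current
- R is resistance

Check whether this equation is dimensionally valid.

No

P (power) has dimensions [L^2 M T^-3].
I (current) has dimensions [I].
R (resistance) has dimensions [I^-2 L^2 M T^-3].

Left side: [I^-2 L^2 M T^-3]
Right side: [I^-3 L^2 M T^-3]

The two sides have different dimensions, so the equation is NOT dimensionally consistent.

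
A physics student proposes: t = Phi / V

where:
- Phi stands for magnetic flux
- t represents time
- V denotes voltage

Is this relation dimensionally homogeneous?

Yes

Phi (magnetic flux) has dimensions [I^-1 L^2 M T^-2].
t (time) has dimensions [T].
V (voltage) has dimensions [I^-1 L^2 M T^-3].

Left side: [T]
Right side: [T]

Both sides have the same dimensions, so the equation is dimensionally consistent.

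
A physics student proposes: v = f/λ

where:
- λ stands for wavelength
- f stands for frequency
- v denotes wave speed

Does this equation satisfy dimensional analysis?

No

λ (wavelength) has dimensions [L].
f (frequency) has dimensions [T^-1].
v (wave speed) has dimensions [L T^-1].

Left side: [L T^-1]
Right side: [L^-1 T^-1]

The two sides have different dimensions, so the equation is NOT dimensionally consistent.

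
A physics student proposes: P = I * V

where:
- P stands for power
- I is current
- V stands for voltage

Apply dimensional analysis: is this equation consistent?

Yes

P (power) has dimensions [L^2 M T^-3].
I (current) has dimensions [I].
V (voltage) has dimensions [I^-1 L^2 M T^-3].

Left side: [L^2 M T^-3]
Right side: [L^2 M T^-3]

Both sides have the same dimensions, so the equation is dimensionally consistent.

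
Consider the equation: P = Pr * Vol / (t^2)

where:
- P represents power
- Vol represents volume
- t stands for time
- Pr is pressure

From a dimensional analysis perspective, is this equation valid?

No

P (power) has dimensions [L^2 M T^-3].
Vol (volume) has dimensions [L^3].
t (time) has dimensions [T].
Pr (pressure) has dimensions [L^-1 M T^-2].

Left side: [L^2 M T^-3]
Right side: [L^2 M T^-4]

The two sides have different dimensions, so the equation is NOT dimensionally consistent.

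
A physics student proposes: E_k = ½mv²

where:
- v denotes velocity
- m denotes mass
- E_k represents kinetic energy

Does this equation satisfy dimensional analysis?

Yes

v (velocity) has dimensions [L T^-1].
m (mass) has dimensions [M].
E_k (kinetic energy) has dimensions [L^2 M T^-2].

Left side: [L^2 M T^-2]
Right side: [L^2 M T^-2]

Both sides have the same dimensions, so the equation is dimensionally consistent.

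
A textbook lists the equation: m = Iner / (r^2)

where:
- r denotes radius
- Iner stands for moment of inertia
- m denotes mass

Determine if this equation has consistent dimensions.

Yes

r (radius) has dimensions [L].
Iner (moment of inertia) has dimensions [L^2 M].
m (mass) has dimensions [M].

Left side: [M]
Right side: [M]

Both sides have the same dimensions, so the equation is dimensionally consistent.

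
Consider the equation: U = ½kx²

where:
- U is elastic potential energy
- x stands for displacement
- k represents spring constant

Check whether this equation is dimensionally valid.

Yes

U (elastic potential energy) has dimensions [L^2 M T^-2].
x (displacement) has dimensions [L].
k (spring constant) has dimensions [M T^-2].

Left side: [L^2 M T^-2]
Right side: [L^2 M T^-2]

Both sides have the same dimensions, so the equation is dimensionally consistent.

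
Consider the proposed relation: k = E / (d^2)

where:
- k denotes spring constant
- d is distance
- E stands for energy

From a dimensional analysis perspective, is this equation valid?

Yes

k (spring constant) has dimensions [M T^-2].
d (distance) has dimensions [L].
E (energy) has dimensions [L^2 M T^-2].

Left side: [M T^-2]
Right side: [M T^-2]

Both sides have the same dimensions, so the equation is dimensionally consistent.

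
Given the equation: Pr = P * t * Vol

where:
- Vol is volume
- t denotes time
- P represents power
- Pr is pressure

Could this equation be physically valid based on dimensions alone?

No

Vol (volume) has dimensions [L^3].
t (time) has dimensions [T].
P (power) has dimensions [L^2 M T^-3].
Pr (pressure) has dimensions [L^-1 M T^-2].

Left side: [L^-1 M T^-2]
Right side: [L^5 M T^-2]

The two sides have different dimensions, so the equation is NOT dimensionally consistent.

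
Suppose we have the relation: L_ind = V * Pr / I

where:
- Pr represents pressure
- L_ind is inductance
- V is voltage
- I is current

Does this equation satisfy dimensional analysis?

No

Pr (pressure) has dimensions [L^-1 M T^-2].
L_ind (inductance) has dimensions [I^-2 L^2 M T^-2].
V (voltage) has dimensions [I^-1 L^2 M T^-3].
I (current) has dimensions [I].

Left side: [I^-2 L^2 M T^-2]
Right side: [I^-2 L M^2 T^-5]

The two sides have different dimensions, so the equation is NOT dimensionally consistent.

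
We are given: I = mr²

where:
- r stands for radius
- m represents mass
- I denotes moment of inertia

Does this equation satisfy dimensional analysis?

Yes

r (radius) has dimensions [L].
m (mass) has dimensions [M].
I (moment of inertia) has dimensions [L^2 M].

Left side: [L^2 M]
Right side: [L^2 M]

Both sides have the same dimensions, so the equation is dimensionally consistent.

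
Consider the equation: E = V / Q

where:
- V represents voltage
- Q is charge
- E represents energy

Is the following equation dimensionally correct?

No

V (voltage) has dimensions [I^-1 L^2 M T^-3].
Q (charge) has dimensions [I T].
E (energy) has dimensions [L^2 M T^-2].

Left side: [L^2 M T^-2]
Right side: [I^-2 L^2 M T^-4]

The two sides have different dimensions, so the equation is NOT dimensionally consistent.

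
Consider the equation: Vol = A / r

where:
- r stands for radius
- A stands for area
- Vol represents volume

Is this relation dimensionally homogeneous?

No

r (radius) has dimensions [L].
A (area) has dimensions [L^2].
Vol (volume) has dimensions [L^3].

Left side: [L^3]
Right side: [L]

The two sides have different dimensions, so the equation is NOT dimensionally consistent.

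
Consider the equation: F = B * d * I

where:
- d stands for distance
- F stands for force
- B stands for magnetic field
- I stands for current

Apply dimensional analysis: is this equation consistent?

Yes

d (distance) has dimensions [L].
F (force) has dimensions [L M T^-2].
B (magnetic field) has dimensions [I^-1 M T^-2].
I (current) has dimensions [I].

Left side: [L M T^-2]
Right side: [L M T^-2]

Both sides have the same dimensions, so the equation is dimensionally consistent.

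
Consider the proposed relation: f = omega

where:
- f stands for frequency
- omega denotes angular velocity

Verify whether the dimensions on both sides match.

Yes

f (frequency) has dimensions [T^-1].
omega (angular velocity) has dimensions [T^-1].

Left side: [T^-1]
Right side: [T^-1]

Both sides have the same dimensions, so the equation is dimensionally consistent.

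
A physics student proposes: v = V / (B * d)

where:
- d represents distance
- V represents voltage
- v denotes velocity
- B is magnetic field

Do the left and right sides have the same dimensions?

Yes

d (distance) has dimensions [L].
V (voltage) has dimensions [I^-1 L^2 M T^-3].
v (velocity) has dimensions [L T^-1].
B (magnetic field) has dimensions [I^-1 M T^-2].

Left side: [L T^-1]
Right side: [L T^-1]

Both sides have the same dimensions, so the equation is dimensionally consistent.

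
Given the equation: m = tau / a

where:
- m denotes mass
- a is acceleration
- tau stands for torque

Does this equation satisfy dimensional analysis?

No

m (mass) has dimensions [M].
a (acceleration) has dimensions [L T^-2].
tau (torque) has dimensions [L^2 M T^-2].

Left side: [M]
Right side: [L M]

The two sides have different dimensions, so the equation is NOT dimensionally consistent.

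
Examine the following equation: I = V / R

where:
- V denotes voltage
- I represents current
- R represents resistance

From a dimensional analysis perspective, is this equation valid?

Yes

V (voltage) has dimensions [I^-1 L^2 M T^-3].
I (current) has dimensions [I].
R (resistance) has dimensions [I^-2 L^2 M T^-3].

Left side: [I]
Right side: [I]

Both sides have the same dimensions, so the equation is dimensionally consistent.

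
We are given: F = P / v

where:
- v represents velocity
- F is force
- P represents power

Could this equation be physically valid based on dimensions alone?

Yes

v (velocity) has dimensions [L T^-1].
F (force) has dimensions [L M T^-2].
P (power) has dimensions [L^2 M T^-3].

Left side: [L M T^-2]
Right side: [L M T^-2]

Both sides have the same dimensions, so the equation is dimensionally consistent.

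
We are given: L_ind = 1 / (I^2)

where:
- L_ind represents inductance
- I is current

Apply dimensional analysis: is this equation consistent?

No

L_ind (inductance) has dimensions [I^-2 L^2 M T^-2].
I (current) has dimensions [I].

Left side: [I^-2 L^2 M T^-2]
Right side: [I^-2]

The two sides have different dimensions, so the equation is NOT dimensionally consistent.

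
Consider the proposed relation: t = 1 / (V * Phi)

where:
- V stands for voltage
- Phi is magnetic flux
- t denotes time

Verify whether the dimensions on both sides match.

No

V (voltage) has dimensions [I^-1 L^2 M T^-3].
Phi (magnetic flux) has dimensions [I^-1 L^2 M T^-2].
t (time) has dimensions [T].

Left side: [T]
Right side: [I^2 L^-4 M^-2 T^5]

The two sides have different dimensions, so the equation is NOT dimensionally consistent.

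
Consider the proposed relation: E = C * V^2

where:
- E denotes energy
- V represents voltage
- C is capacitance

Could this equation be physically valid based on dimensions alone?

Yes

E (energy) has dimensions [L^2 M T^-2].
V (voltage) has dimensions [I^-1 L^2 M T^-3].
C (capacitance) has dimensions [I^2 L^-2 M^-1 T^4].

Left side: [L^2 M T^-2]
Right side: [L^2 M T^-2]

Both sides have the same dimensions, so the equation is dimensionally consistent.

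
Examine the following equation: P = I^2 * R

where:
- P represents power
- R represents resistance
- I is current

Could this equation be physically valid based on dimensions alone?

Yes

P (power) has dimensions [L^2 M T^-3].
R (resistance) has dimensions [I^-2 L^2 M T^-3].
I (current) has dimensions [I].

Left side: [L^2 M T^-3]
Right side: [L^2 M T^-3]

Both sides have the same dimensions, so the equation is dimensionally consistent.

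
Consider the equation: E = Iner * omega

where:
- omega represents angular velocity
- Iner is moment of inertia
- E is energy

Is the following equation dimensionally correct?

No

omega (angular velocity) has dimensions [T^-1].
Iner (moment of inertia) has dimensions [L^2 M].
E (energy) has dimensions [L^2 M T^-2].

Left side: [L^2 M T^-2]
Right side: [L^2 M T^-1]

The two sides have different dimensions, so the equation is NOT dimensionally consistent.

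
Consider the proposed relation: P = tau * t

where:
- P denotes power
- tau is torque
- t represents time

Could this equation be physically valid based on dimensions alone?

No

P (power) has dimensions [L^2 M T^-3].
tau (torque) has dimensions [L^2 M T^-2].
t (time) has dimensions [T].

Left side: [L^2 M T^-3]
Right side: [L^2 M T^-1]

The two sides have different dimensions, so the equation is NOT dimensionally consistent.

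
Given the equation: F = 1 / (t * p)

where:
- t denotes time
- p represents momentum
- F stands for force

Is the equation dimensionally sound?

No

t (time) has dimensions [T].
p (momentum) has dimensions [L M T^-1].
F (force) has dimensions [L M T^-2].

Left side: [L M T^-2]
Right side: [L^-1 M^-1]

The two sides have different dimensions, so the equation is NOT dimensionally consistent.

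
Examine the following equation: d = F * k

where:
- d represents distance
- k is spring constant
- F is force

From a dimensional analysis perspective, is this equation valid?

No

d (distance) has dimensions [L].
k (spring constant) has dimensions [M T^-2].
F (force) has dimensions [L M T^-2].

Left side: [L]
Right side: [L M^2 T^-4]

The two sides have different dimensions, so the equation is NOT dimensionally consistent.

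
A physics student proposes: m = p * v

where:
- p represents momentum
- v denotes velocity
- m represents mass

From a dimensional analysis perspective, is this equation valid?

No

p (momentum) has dimensions [L M T^-1].
v (velocity) has dimensions [L T^-1].
m (mass) has dimensions [M].

Left side: [M]
Right side: [L^2 M T^-2]

The two sides have different dimensions, so the equation is NOT dimensionally consistent.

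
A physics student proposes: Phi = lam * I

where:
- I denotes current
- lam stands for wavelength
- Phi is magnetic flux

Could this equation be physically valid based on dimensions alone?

No

I (current) has dimensions [I].
lam (wavelength) has dimensions [L].
Phi (magnetic flux) has dimensions [I^-1 L^2 M T^-2].

Left side: [I^-1 L^2 M T^-2]
Right side: [I L]

The two sides have different dimensions, so the equation is NOT dimensionally consistent.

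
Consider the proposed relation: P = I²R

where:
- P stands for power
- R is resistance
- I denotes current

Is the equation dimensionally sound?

Yes

P (power) has dimensions [L^2 M T^-3].
R (resistance) has dimensions [I^-2 L^2 M T^-3].
I (current) has dimensions [I].

Left side: [L^2 M T^-3]
Right side: [L^2 M T^-3]

Both sides have the same dimensions, so the equation is dimensionally consistent.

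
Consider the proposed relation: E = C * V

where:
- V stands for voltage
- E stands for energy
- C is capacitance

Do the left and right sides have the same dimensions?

No

V (voltage) has dimensions [I^-1 L^2 M T^-3].
E (energy) has dimensions [L^2 M T^-2].
C (capacitance) has dimensions [I^2 L^-2 M^-1 T^4].

Left side: [L^2 M T^-2]
Right side: [I T]

The two sides have different dimensions, so the equation is NOT dimensionally consistent.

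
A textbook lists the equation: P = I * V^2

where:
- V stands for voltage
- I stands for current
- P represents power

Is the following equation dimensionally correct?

No

V (voltage) has dimensions [I^-1 L^2 M T^-3].
I (current) has dimensions [I].
P (power) has dimensions [L^2 M T^-3].

Left side: [L^2 M T^-3]
Right side: [I^-1 L^4 M^2 T^-6]

The two sides have different dimensions, so the equation is NOT dimensionally consistent.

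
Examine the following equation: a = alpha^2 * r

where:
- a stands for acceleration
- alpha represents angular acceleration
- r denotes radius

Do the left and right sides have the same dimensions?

No

a (acceleration) has dimensions [L T^-2].
alpha (angular acceleration) has dimensions [T^-2].
r (radius) has dimensions [L].

Left side: [L T^-2]
Right side: [L T^-4]

The two sides have different dimensions, so the equation is NOT dimensionally consistent.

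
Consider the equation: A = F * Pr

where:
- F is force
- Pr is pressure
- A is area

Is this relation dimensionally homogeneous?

No

F (force) has dimensions [L M T^-2].
Pr (pressure) has dimensions [L^-1 M T^-2].
A (area) has dimensions [L^2].

Left side: [L^2]
Right side: [M^2 T^-4]

The two sides have different dimensions, so the equation is NOT dimensionally consistent.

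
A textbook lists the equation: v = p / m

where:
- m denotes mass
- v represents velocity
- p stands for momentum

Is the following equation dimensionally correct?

Yes

m (mass) has dimensions [M].
v (velocity) has dimensions [L T^-1].
p (momentum) has dimensions [L M T^-1].

Left side: [L T^-1]
Right side: [L T^-1]

Both sides have the same dimensions, so the equation is dimensionally consistent.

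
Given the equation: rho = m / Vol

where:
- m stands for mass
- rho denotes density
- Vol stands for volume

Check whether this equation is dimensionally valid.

Yes

m (mass) has dimensions [M].
rho (density) has dimensions [L^-3 M].
Vol (volume) has dimensions [L^3].

Left side: [L^-3 M]
Right side: [L^-3 M]

Both sides have the same dimensions, so the equation is dimensionally consistent.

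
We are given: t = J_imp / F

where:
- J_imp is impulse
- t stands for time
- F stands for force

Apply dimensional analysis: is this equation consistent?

Yes

J_imp (impulse) has dimensions [L M T^-1].
t (time) has dimensions [T].
F (force) has dimensions [L M T^-2].

Left side: [T]
Right side: [T]

Both sides have the same dimensions, so the equation is dimensionally consistent.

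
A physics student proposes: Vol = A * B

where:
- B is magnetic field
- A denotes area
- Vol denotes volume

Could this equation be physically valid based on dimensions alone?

No

B (magnetic field) has dimensions [I^-1 M T^-2].
A (area) has dimensions [L^2].
Vol (volume) has dimensions [L^3].

Left side: [L^3]
Right side: [I^-1 L^2 M T^-2]

The two sides have different dimensions, so the equation is NOT dimensionally consistent.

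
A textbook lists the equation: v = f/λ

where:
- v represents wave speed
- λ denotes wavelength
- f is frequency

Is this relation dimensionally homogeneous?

No

v (wave speed) has dimensions [L T^-1].
λ (wavelength) has dimensions [L].
f (frequency) has dimensions [T^-1].

Left side: [L T^-1]
Right side: [L^-1 T^-1]

The two sides have different dimensions, so the equation is NOT dimensionally consistent.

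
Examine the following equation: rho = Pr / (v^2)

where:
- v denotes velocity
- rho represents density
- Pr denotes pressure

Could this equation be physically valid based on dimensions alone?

Yes

v (velocity) has dimensions [L T^-1].
rho (density) has dimensions [L^-3 M].
Pr (pressure) has dimensions [L^-1 M T^-2].

Left side: [L^-3 M]
Right side: [L^-3 M]

Both sides have the same dimensions, so the equation is dimensionally consistent.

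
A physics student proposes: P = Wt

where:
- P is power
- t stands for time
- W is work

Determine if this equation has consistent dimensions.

No

P (power) has dimensions [L^2 M T^-3].
t (time) has dimensions [T].
W (work) has dimensions [L^2 M T^-2].

Left side: [L^2 M T^-3]
Right side: [L^2 M T^-1]

The two sides have different dimensions, so the equation is NOT dimensionally consistent.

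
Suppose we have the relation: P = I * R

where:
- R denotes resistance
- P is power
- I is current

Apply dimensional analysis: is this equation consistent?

No

R (resistance) has dimensions [I^-2 L^2 M T^-3].
P (power) has dimensions [L^2 M T^-3].
I (current) has dimensions [I].

Left side: [L^2 M T^-3]
Right side: [I^-1 L^2 M T^-3]

The two sides have different dimensions, so the equation is NOT dimensionally consistent.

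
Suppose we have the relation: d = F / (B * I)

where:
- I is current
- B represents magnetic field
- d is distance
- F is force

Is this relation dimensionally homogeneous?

Yes

I (current) has dimensions [I].
B (magnetic field) has dimensions [I^-1 M T^-2].
d (distance) has dimensions [L].
F (force) has dimensions [L M T^-2].

Left side: [L]
Right side: [L]

Both sides have the same dimensions, so the equation is dimensionally consistent.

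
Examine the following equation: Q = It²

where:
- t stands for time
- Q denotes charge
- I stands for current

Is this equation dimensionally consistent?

No

t (time) has dimensions [T].
Q (charge) has dimensions [I T].
I (current) has dimensions [I].

Left side: [I T]
Right side: [I T^2]

The two sides have different dimensions, so the equation is NOT dimensionally consistent.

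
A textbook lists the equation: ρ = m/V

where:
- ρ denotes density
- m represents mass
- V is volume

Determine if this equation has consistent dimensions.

Yes

ρ (density) has dimensions [L^-3 M].
m (mass) has dimensions [M].
V (volume) has dimensions [L^3].

Left side: [L^-3 M]
Right side: [L^-3 M]

Both sides have the same dimensions, so the equation is dimensionally consistent.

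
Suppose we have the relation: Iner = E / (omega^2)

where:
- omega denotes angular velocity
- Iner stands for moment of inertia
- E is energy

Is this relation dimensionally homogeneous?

Yes

omega (angular velocity) has dimensions [T^-1].
Iner (moment of inertia) has dimensions [L^2 M].
E (energy) has dimensions [L^2 M T^-2].

Left side: [L^2 M]
Right side: [L^2 M]

Both sides have the same dimensions, so the equation is dimensionally consistent.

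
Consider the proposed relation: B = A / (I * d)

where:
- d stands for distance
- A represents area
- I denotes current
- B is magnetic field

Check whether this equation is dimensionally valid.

No

d (distance) has dimensions [L].
A (area) has dimensions [L^2].
I (current) has dimensions [I].
B (magnetic field) has dimensions [I^-1 M T^-2].

Left side: [I^-1 M T^-2]
Right side: [I^-1 L]

The two sides have different dimensions, so the equation is NOT dimensionally consistent.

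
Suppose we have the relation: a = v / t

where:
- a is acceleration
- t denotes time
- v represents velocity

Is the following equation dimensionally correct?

Yes

a (acceleration) has dimensions [L T^-2].
t (time) has dimensions [T].
v (velocity) has dimensions [L T^-1].

Left side: [L T^-2]
Right side: [L T^-2]

Both sides have the same dimensions, so the equation is dimensionally consistent.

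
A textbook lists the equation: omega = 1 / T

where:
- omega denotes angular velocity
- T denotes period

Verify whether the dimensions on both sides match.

Yes

omega (angular velocity) has dimensions [T^-1].
T (period) has dimensions [T].

Left side: [T^-1]
Right side: [T^-1]

Both sides have the same dimensions, so the equation is dimensionally consistent.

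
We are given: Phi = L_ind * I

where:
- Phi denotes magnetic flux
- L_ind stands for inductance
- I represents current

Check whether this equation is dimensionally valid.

Yes

Phi (magnetic flux) has dimensions [I^-1 L^2 M T^-2].
L_ind (inductance) has dimensions [I^-2 L^2 M T^-2].
I (current) has dimensions [I].

Left side: [I^-1 L^2 M T^-2]
Right side: [I^-1 L^2 M T^-2]

Both sides have the same dimensions, so the equation is dimensionally consistent.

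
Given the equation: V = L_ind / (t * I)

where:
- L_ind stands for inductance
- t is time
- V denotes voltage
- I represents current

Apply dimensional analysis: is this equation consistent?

No

L_ind (inductance) has dimensions [I^-2 L^2 M T^-2].
t (time) has dimensions [T].
V (voltage) has dimensions [I^-1 L^2 M T^-3].
I (current) has dimensions [I].

Left side: [I^-1 L^2 M T^-3]
Right side: [I^-3 L^2 M T^-3]

The two sides have different dimensions, so the equation is NOT dimensionally consistent.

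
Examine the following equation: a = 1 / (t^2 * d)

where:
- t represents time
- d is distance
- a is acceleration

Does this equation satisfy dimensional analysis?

No

t (time) has dimensions [T].
d (distance) has dimensions [L].
a (acceleration) has dimensions [L T^-2].

Left side: [L T^-2]
Right side: [L^-1 T^-2]

The two sides have different dimensions, so the equation is NOT dimensionally consistent.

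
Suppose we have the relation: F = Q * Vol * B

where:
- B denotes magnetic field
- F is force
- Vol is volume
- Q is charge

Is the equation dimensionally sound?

No

B (magnetic field) has dimensions [I^-1 M T^-2].
F (force) has dimensions [L M T^-2].
Vol (volume) has dimensions [L^3].
Q (charge) has dimensions [I T].

Left side: [L M T^-2]
Right side: [L^3 M T^-1]

The two sides have different dimensions, so the equation is NOT dimensionally consistent.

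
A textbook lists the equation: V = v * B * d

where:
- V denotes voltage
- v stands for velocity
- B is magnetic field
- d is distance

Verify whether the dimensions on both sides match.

Yes

V (voltage) has dimensions [I^-1 L^2 M T^-3].
v (velocity) has dimensions [L T^-1].
B (magnetic field) has dimensions [I^-1 M T^-2].
d (distance) has dimensions [L].

Left side: [I^-1 L^2 M T^-3]
Right side: [I^-1 L^2 M T^-3]

Both sides have the same dimensions, so the equation is dimensionally consistent.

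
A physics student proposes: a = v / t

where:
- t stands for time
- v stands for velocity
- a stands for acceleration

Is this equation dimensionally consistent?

Yes

t (time) has dimensions [T].
v (velocity) has dimensions [L T^-1].
a (acceleration) has dimensions [L T^-2].

Left side: [L T^-2]
Right side: [L T^-2]

Both sides have the same dimensions, so the equation is dimensionally consistent.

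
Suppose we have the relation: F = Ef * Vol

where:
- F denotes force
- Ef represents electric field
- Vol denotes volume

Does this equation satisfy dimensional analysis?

No

F (force) has dimensions [L M T^-2].
Ef (electric field) has dimensions [I^-1 L M T^-3].
Vol (volume) has dimensions [L^3].

Left side: [L M T^-2]
Right side: [I^-1 L^4 M T^-3]

The two sides have different dimensions, so the equation is NOT dimensionally consistent.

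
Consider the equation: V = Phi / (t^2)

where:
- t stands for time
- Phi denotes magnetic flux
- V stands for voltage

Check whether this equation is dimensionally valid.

No

t (time) has dimensions [T].
Phi (magnetic flux) has dimensions [I^-1 L^2 M T^-2].
V (voltage) has dimensions [I^-1 L^2 M T^-3].

Left side: [I^-1 L^2 M T^-3]
Right side: [I^-1 L^2 M T^-4]

The two sides have different dimensions, so the equation is NOT dimensionally consistent.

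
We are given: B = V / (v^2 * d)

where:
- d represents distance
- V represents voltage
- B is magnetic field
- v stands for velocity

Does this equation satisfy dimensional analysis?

No

d (distance) has dimensions [L].
V (voltage) has dimensions [I^-1 L^2 M T^-3].
B (magnetic field) has dimensions [I^-1 M T^-2].
v (velocity) has dimensions [L T^-1].

Left side: [I^-1 M T^-2]
Right side: [I^-1 L^-1 M T^-1]

The two sides have different dimensions, so the equation is NOT dimensionally consistent.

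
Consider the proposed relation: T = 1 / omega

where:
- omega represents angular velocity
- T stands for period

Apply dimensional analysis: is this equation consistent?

Yes

omega (angular velocity) has dimensions [T^-1].
T (period) has dimensions [T].

Left side: [T]
Right side: [T]

Both sides have the same dimensions, so the equation is dimensionally consistent.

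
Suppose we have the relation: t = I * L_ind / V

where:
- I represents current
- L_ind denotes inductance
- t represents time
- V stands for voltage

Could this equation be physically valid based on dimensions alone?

Yes

I (current) has dimensions [I].
L_ind (inductance) has dimensions [I^-2 L^2 M T^-2].
t (time) has dimensions [T].
V (voltage) has dimensions [I^-1 L^2 M T^-3].

Left side: [T]
Right side: [T]

Both sides have the same dimensions, so the equation is dimensionally consistent.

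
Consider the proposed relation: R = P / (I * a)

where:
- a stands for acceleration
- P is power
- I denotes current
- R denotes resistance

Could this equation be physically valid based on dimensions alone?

No

a (acceleration) has dimensions [L T^-2].
P (power) has dimensions [L^2 M T^-3].
I (current) has dimensions [I].
R (resistance) has dimensions [I^-2 L^2 M T^-3].

Left side: [I^-2 L^2 M T^-3]
Right side: [I^-1 L M T^-1]

The two sides have different dimensions, so the equation is NOT dimensionally consistent.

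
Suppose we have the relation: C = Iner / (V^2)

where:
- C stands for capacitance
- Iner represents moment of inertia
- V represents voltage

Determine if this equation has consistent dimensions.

No

C (capacitance) has dimensions [I^2 L^-2 M^-1 T^4].
Iner (moment of inertia) has dimensions [L^2 M].
V (voltage) has dimensions [I^-1 L^2 M T^-3].

Left side: [I^2 L^-2 M^-1 T^4]
Right side: [I^2 L^-2 M^-1 T^6]

The two sides have different dimensions, so the equation is NOT dimensionally consistent.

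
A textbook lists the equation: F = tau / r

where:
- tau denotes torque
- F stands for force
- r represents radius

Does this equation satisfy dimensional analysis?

Yes

tau (torque) has dimensions [L^2 M T^-2].
F (force) has dimensions [L M T^-2].
r (radius) has dimensions [L].

Left side: [L M T^-2]
Right side: [L M T^-2]

Both sides have the same dimensions, so the equation is dimensionally consistent.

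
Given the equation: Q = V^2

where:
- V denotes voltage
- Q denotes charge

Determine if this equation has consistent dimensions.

No

V (voltage) has dimensions [I^-1 L^2 M T^-3].
Q (charge) has dimensions [I T].

Left side: [I T]
Right side: [I^-2 L^4 M^2 T^-6]

The two sides have different dimensions, so the equation is NOT dimensionally consistent.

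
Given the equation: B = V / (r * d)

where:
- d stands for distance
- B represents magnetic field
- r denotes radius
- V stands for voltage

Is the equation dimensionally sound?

No

d (distance) has dimensions [L].
B (magnetic field) has dimensions [I^-1 M T^-2].
r (radius) has dimensions [L].
V (voltage) has dimensions [I^-1 L^2 M T^-3].

Left side: [I^-1 M T^-2]
Right side: [I^-1 M T^-3]

The two sides have different dimensions, so the equation is NOT dimensionally consistent.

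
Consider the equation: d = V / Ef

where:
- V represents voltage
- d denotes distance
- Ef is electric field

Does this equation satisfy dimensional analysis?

Yes

V (voltage) has dimensions [I^-1 L^2 M T^-3].
d (distance) has dimensions [L].
Ef (electric field) has dimensions [I^-1 L M T^-3].

Left side: [L]
Right side: [L]

Both sides have the same dimensions, so the equation is dimensionally consistent.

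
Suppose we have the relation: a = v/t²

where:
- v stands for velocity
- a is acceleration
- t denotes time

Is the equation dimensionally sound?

No

v (velocity) has dimensions [L T^-1].
a (acceleration) has dimensions [L T^-2].
t (time) has dimensions [T].

Left side: [L T^-2]
Right side: [L T^-3]

The two sides have different dimensions, so the equation is NOT dimensionally consistent.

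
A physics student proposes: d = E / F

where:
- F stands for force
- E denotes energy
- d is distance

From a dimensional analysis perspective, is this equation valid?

Yes

F (force) has dimensions [L M T^-2].
E (energy) has dimensions [L^2 M T^-2].
d (distance) has dimensions [L].

Left side: [L]
Right side: [L]

Both sides have the same dimensions, so the equation is dimensionally consistent.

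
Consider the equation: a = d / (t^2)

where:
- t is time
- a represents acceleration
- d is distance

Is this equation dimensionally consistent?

Yes

t (time) has dimensions [T].
a (acceleration) has dimensions [L T^-2].
d (distance) has dimensions [L].

Left side: [L T^-2]
Right side: [L T^-2]

Both sides have the same dimensions, so the equation is dimensionally consistent.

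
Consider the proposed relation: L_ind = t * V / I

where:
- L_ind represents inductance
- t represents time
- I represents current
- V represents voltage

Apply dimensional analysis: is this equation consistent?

Yes

L_ind (inductance) has dimensions [I^-2 L^2 M T^-2].
t (time) has dimensions [T].
I (current) has dimensions [I].
V (voltage) has dimensions [I^-1 L^2 M T^-3].

Left side: [I^-2 L^2 M T^-2]
Right side: [I^-2 L^2 M T^-2]

Both sides have the same dimensions, so the equation is dimensionally consistent.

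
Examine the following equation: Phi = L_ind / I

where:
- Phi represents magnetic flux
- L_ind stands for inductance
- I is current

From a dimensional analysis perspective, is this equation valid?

No

Phi (magnetic flux) has dimensions [I^-1 L^2 M T^-2].
L_ind (inductance) has dimensions [I^-2 L^2 M T^-2].
I (current) has dimensions [I].

Left side: [I^-1 L^2 M T^-2]
Right side: [I^-3 L^2 M T^-2]

The two sides have different dimensions, so the equation is NOT dimensionally consistent.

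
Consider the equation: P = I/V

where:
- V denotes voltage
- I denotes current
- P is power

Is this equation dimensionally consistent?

No

V (voltage) has dimensions [I^-1 L^2 M T^-3].
I (current) has dimensions [I].
P (power) has dimensions [L^2 M T^-3].

Left side: [L^2 M T^-3]
Right side: [I^2 L^-2 M^-1 T^3]

The two sides have different dimensions, so the equation is NOT dimensionally consistent.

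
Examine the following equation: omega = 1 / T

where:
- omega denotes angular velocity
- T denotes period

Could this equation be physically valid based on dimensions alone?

Yes

omega (angular velocity) has dimensions [T^-1].
T (period) has dimensions [T].

Left side: [T^-1]
Right side: [T^-1]

Both sides have the same dimensions, so the equation is dimensionally consistent.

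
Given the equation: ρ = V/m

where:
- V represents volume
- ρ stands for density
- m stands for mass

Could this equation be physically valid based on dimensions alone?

No

V (volume) has dimensions [L^3].
ρ (density) has dimensions [L^-3 M].
m (mass) has dimensions [M].

Left side: [L^-3 M]
Right side: [L^3 M^-1]

The two sides have different dimensions, so the equation is NOT dimensionally consistent.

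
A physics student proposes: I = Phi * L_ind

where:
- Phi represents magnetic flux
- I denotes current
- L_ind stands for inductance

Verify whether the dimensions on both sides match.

No

Phi (magnetic flux) has dimensions [I^-1 L^2 M T^-2].
I (current) has dimensions [I].
L_ind (inductance) has dimensions [I^-2 L^2 M T^-2].

Left side: [I]
Right side: [I^-3 L^4 M^2 T^-4]

The two sides have different dimensions, so the equation is NOT dimensionally consistent.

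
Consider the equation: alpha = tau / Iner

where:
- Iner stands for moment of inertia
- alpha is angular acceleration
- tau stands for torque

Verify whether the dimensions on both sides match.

Yes

Iner (moment of inertia) has dimensions [L^2 M].
alpha (angular acceleration) has dimensions [T^-2].
tau (torque) has dimensions [L^2 M T^-2].

Left side: [T^-2]
Right side: [T^-2]

Both sides have the same dimensions, so the equation is dimensionally consistent.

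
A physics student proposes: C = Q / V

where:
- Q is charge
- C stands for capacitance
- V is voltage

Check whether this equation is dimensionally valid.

Yes

Q (charge) has dimensions [I T].
C (capacitance) has dimensions [I^2 L^-2 M^-1 T^4].
V (voltage) has dimensions [I^-1 L^2 M T^-3].

Left side: [I^2 L^-2 M^-1 T^4]
Right side: [I^2 L^-2 M^-1 T^4]

Both sides have the same dimensions, so the equation is dimensionally consistent.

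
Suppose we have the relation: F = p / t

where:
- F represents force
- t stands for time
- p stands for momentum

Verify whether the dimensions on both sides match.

Yes

F (force) has dimensions [L M T^-2].
t (time) has dimensions [T].
p (momentum) has dimensions [L M T^-1].

Left side: [L M T^-2]
Right side: [L M T^-2]

Both sides have the same dimensions, so the equation is dimensionally consistent.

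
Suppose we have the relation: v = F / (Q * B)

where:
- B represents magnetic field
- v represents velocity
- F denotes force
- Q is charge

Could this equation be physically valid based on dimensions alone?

Yes

B (magnetic field) has dimensions [I^-1 M T^-2].
v (velocity) has dimensions [L T^-1].
F (force) has dimensions [L M T^-2].
Q (charge) has dimensions [I T].

Left side: [L T^-1]
Right side: [L T^-1]

Both sides have the same dimensions, so the equation is dimensionally consistent.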